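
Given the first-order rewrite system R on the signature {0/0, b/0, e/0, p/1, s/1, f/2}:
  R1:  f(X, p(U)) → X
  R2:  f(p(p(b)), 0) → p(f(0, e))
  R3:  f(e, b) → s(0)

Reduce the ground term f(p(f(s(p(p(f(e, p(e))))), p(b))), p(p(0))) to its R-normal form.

1. f(p(f(s(p(p(f(e, p(e))))), p(b))), p(p(0)))  →  p(f(s(p(p(f(e, p(e))))), p(b)))   [R1 at ε]
2. p(f(s(p(p(f(e, p(e))))), p(b)))  →  p(s(p(p(f(e, p(e))))))   [R1 at 1]
3. p(s(p(p(f(e, p(e))))))  →  p(s(p(p(e))))   [R1 at 1.1.1.1]

p(s(p(p(e))))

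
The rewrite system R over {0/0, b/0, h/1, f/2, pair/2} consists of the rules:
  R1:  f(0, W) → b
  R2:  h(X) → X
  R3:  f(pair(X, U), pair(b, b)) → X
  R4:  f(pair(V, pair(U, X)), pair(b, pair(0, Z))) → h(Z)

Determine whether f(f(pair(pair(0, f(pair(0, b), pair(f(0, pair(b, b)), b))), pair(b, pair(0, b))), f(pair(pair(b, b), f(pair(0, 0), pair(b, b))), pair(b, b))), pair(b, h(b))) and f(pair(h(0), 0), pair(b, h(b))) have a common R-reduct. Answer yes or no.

Reduce t₁ = f(f(pair(pair(0, f(pair(0, b), pair(f(0, pair(b, b)), b))), pair(b, pair(0, b))), f(pair(pair(b, b), f(pair(0, 0), pair(b, b))), pair(b, b))), pair(b, h(b))):
1. f(f(pair(pair(0, f(pair(0, b), pair(f(0, pair(b, b)), b))), pair(b, pair(0, b))), f(pair(pair(b, b), f(pair(0, 0), pair(b, b))), pair(b, b))), pair(b, h(b)))  →  f(f(pair(pair(0, f(pair(0, b), pair(b, b))), pair(b, pair(0, b))), f(pair(pair(b, b), f(pair(0, 0), pair(b, b))), pair(b, b))), pair(b, h(b)))   [R1 at 1.1.1.2.2.1]
2. f(f(pair(pair(0, f(pair(0, b), pair(b, b))), pair(b, pair(0, b))), f(pair(pair(b, b), f(pair(0, 0), pair(b, b))), pair(b, b))), pair(b, h(b)))  →  f(f(pair(pair(0, 0), pair(b, pair(0, b))), f(pair(pair(b, b), f(pair(0, 0), pair(b, b))), pair(b, b))), pair(b, h(b)))   [R3 at 1.1.1.2]
3. f(f(pair(pair(0, 0), pair(b, pair(0, b))), f(pair(pair(b, b), f(pair(0, 0), pair(b, b))), pair(b, b))), pair(b, h(b)))  →  f(f(pair(pair(0, 0), pair(b, pair(0, b))), pair(b, b)), pair(b, h(b)))   [R3 at 1.2]
4. f(f(pair(pair(0, 0), pair(b, pair(0, b))), pair(b, b)), pair(b, h(b)))  →  f(pair(0, 0), pair(b, h(b)))   [R3 at 1]
5. f(pair(0, 0), pair(b, h(b)))  →  f(pair(0, 0), pair(b, b))   [R2 at 2.2]
6. f(pair(0, 0), pair(b, b))  →  0   [R3 at ε]

Reduce t₂ = f(pair(h(0), 0), pair(b, h(b))):
1. f(pair(h(0), 0), pair(b, h(b)))  →  f(pair(0, 0), pair(b, h(b)))   [R2 at 1.1]
2. f(pair(0, 0), pair(b, h(b)))  →  f(pair(0, 0), pair(b, b))   [R2 at 2.2]
3. f(pair(0, 0), pair(b, b))  →  0   [R3 at ε]

yes — NF(t₁) = 0, NF(t₂) = 0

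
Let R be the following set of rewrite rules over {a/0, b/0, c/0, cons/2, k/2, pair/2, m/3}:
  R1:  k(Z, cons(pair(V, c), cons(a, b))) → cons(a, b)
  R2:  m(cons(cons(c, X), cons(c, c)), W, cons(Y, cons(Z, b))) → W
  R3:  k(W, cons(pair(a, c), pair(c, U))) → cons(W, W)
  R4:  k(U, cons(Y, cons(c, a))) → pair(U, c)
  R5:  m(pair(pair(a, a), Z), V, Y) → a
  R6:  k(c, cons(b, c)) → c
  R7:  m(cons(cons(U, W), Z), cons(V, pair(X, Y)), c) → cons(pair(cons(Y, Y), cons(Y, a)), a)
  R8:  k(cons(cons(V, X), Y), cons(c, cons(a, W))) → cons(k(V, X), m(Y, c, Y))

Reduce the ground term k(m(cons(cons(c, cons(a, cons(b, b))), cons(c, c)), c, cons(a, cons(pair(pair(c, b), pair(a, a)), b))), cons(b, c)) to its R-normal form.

1. k(m(cons(cons(c, cons(a, cons(b, b))), cons(c, c)), c, cons(a, cons(pair(pair(c, b), pair(a, a)), b))), cons(b, c))  →  k(c, cons(b, c))   [R2 at 1]
2. k(c, cons(b, c))  →  c   [R6 at ε]

c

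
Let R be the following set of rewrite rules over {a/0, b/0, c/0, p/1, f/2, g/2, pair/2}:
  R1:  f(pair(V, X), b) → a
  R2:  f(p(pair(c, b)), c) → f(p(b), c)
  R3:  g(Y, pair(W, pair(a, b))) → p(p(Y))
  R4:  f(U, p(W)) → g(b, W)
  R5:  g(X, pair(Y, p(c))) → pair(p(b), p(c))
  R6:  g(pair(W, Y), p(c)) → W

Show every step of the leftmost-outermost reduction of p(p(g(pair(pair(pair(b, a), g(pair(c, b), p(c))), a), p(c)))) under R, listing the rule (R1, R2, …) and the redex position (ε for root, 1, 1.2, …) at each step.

1. p(p(g(pair(pair(pair(b, a), g(pair(c, b), p(c))), a), p(c))))  →  p(p(pair(pair(b, a), g(pair(c, b), p(c)))))   [R6 at 1.1]
2. p(p(pair(pair(b, a), g(pair(c, b), p(c)))))  →  p(p(pair(pair(b, a), c)))   [R6 at 1.1.2]

p(p(pair(pair(b, a), c)))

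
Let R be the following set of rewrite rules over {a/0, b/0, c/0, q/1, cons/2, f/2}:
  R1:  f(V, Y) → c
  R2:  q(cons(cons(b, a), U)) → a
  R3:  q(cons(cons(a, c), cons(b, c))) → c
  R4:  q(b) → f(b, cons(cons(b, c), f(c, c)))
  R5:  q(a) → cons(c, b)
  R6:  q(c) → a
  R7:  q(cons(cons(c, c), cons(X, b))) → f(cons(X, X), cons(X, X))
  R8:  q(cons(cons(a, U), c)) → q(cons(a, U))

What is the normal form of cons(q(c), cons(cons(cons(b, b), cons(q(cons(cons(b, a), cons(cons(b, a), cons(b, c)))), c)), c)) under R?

1. cons(q(c), cons(cons(cons(b, b), cons(q(cons(cons(b, a), cons(cons(b, a), cons(b, c)))), c)), c))  →  cons(a, cons(cons(cons(b, b), cons(q(cons(cons(b, a), cons(cons(b, a), cons(b, c)))), c)), c))   [R6 at 1]
2. cons(a, cons(cons(cons(b, b), cons(q(cons(cons(b, a), cons(cons(b, a), cons(b, c)))), c)), c))  →  cons(a, cons(cons(cons(b, b), cons(a, c)), c))   [R2 at 2.1.2.1]

cons(a, cons(cons(cons(b, b), cons(a, c)), c))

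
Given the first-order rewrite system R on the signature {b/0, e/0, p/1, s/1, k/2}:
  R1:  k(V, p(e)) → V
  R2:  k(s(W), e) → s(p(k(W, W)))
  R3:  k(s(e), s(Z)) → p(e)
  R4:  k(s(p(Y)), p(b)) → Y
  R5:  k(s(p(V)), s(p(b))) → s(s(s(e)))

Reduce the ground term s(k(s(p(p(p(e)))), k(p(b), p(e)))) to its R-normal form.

1. s(k(s(p(p(p(e)))), k(p(b), p(e))))  →  s(k(s(p(p(p(e)))), p(b)))   [R1 at 1.2]
2. s(k(s(p(p(p(e)))), p(b)))  →  s(p(p(e)))   [R4 at 1]

s(p(p(e)))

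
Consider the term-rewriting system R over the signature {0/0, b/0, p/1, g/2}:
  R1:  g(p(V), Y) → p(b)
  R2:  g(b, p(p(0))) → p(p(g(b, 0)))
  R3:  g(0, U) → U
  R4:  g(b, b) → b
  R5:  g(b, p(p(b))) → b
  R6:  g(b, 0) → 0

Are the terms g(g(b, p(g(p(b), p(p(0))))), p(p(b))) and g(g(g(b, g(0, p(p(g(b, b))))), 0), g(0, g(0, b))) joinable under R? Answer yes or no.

yes — NF(t₁) = b, NF(t₂) = b

Reduce t₁ = g(g(b, p(g(p(b), p(p(0))))), p(p(b))):
1. g(g(b, p(g(p(b), p(p(0))))), p(p(b)))  →  g(g(b, p(p(b))), p(p(b)))   [R1 at 1.2.1]
2. g(g(b, p(p(b))), p(p(b)))  →  g(b, p(p(b)))   [R5 at 1]
3. g(b, p(p(b)))  →  b   [R5 at ε]

Reduce t₂ = g(g(g(b, g(0, p(p(g(b, b))))), 0), g(0, g(0, b))):
1. g(g(g(b, g(0, p(p(g(b, b))))), 0), g(0, g(0, b)))  →  g(g(g(b, p(p(g(b, b)))), 0), g(0, g(0, b)))   [R3 at 1.1.2]
2. g(g(g(b, p(p(g(b, b)))), 0), g(0, g(0, b)))  →  g(g(g(b, p(p(b))), 0), g(0, g(0, b)))   [R4 at 1.1.2.1.1]
3. g(g(g(b, p(p(b))), 0), g(0, g(0, b)))  →  g(g(b, 0), g(0, g(0, b)))   [R5 at 1.1]
4. g(g(b, 0), g(0, g(0, b)))  →  g(0, g(0, g(0, b)))   [R6 at 1]
5. g(0, g(0, g(0, b)))  →  g(0, g(0, b))   [R3 at ε]
6. g(0, g(0, b))  →  g(0, b)   [R3 at ε]
7. g(0, b)  →  b   [R3 at ε]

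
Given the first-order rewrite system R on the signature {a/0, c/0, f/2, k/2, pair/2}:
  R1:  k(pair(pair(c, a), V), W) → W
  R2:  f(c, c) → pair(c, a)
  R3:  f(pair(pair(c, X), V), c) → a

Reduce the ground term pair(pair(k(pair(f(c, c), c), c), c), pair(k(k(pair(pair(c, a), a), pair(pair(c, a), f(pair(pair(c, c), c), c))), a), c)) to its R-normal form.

pair(pair(c, c), pair(a, c))

1. pair(pair(k(pair(f(c, c), c), c), c), pair(k(k(pair(pair(c, a), a), pair(pair(c, a), f(pair(pair(c, c), c), c))), a), c))  →  pair(pair(k(pair(pair(c, a), c), c), c), pair(k(k(pair(pair(c, a), a), pair(pair(c, a), f(pair(pair(c, c), c), c))), a), c))   [R2 at 1.1.1.1]
2. pair(pair(k(pair(pair(c, a), c), c), c), pair(k(k(pair(pair(c, a), a), pair(pair(c, a), f(pair(pair(c, c), c), c))), a), c))  →  pair(pair(c, c), pair(k(k(pair(pair(c, a), a), pair(pair(c, a), f(pair(pair(c, c), c), c))), a), c))   [R1 at 1.1]
3. pair(pair(c, c), pair(k(k(pair(pair(c, a), a), pair(pair(c, a), f(pair(pair(c, c), c), c))), a), c))  →  pair(pair(c, c), pair(k(pair(pair(c, a), f(pair(pair(c, c), c), c)), a), c))   [R1 at 2.1.1]
4. pair(pair(c, c), pair(k(pair(pair(c, a), f(pair(pair(c, c), c), c)), a), c))  →  pair(pair(c, c), pair(a, c))   [R1 at 2.1]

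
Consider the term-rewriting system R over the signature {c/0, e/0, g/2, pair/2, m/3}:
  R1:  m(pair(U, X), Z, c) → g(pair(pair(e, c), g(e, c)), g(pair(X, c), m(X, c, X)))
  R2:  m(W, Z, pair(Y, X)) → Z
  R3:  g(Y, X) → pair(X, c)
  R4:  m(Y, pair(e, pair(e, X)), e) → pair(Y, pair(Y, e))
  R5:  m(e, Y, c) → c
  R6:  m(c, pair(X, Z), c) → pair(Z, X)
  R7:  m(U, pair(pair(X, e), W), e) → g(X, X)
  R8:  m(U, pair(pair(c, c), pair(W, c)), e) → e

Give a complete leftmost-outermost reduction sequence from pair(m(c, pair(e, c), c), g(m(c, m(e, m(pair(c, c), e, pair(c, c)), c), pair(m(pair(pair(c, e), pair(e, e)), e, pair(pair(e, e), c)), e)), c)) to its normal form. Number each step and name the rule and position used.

1. pair(m(c, pair(e, c), c), g(m(c, m(e, m(pair(c, c), e, pair(c, c)), c), pair(m(pair(pair(c, e), pair(e, e)), e, pair(pair(e, e), c)), e)), c))  →  pair(pair(c, e), g(m(c, m(e, m(pair(c, c), e, pair(c, c)), c), pair(m(pair(pair(c, e), pair(e, e)), e, pair(pair(e, e), c)), e)), c))   [R6 at 1]
2. pair(pair(c, e), g(m(c, m(e, m(pair(c, c), e, pair(c, c)), c), pair(m(pair(pair(c, e), pair(e, e)), e, pair(pair(e, e), c)), e)), c))  →  pair(pair(c, e), pair(c, c))   [R3 at 2]

pair(pair(c, e), pair(c, c))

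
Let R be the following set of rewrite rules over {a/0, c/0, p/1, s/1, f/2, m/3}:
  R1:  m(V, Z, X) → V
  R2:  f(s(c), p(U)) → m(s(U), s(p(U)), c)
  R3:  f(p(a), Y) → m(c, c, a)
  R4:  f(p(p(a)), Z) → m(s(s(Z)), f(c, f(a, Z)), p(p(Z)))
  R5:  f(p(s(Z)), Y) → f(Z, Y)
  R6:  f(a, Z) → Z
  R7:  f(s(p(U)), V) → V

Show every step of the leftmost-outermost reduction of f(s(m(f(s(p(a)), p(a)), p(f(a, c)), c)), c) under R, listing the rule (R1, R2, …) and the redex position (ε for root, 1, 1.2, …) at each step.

1. f(s(m(f(s(p(a)), p(a)), p(f(a, c)), c)), c)  →  f(s(f(s(p(a)), p(a))), c)   [R1 at 1.1]
2. f(s(f(s(p(a)), p(a))), c)  →  f(s(p(a)), c)   [R7 at 1.1]
3. f(s(p(a)), c)  →  c   [R7 at ε]

c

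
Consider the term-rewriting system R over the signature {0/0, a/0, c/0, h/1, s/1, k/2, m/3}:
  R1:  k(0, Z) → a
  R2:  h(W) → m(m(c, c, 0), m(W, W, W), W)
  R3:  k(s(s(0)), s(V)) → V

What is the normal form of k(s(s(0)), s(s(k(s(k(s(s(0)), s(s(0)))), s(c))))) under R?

s(c)

1. k(s(s(0)), s(s(k(s(k(s(s(0)), s(s(0)))), s(c)))))  →  s(k(s(k(s(s(0)), s(s(0)))), s(c)))   [R3 at ε]
2. s(k(s(k(s(s(0)), s(s(0)))), s(c)))  →  s(k(s(s(0)), s(c)))   [R3 at 1.1.1]
3. s(k(s(s(0)), s(c)))  →  s(c)   [R3 at 1]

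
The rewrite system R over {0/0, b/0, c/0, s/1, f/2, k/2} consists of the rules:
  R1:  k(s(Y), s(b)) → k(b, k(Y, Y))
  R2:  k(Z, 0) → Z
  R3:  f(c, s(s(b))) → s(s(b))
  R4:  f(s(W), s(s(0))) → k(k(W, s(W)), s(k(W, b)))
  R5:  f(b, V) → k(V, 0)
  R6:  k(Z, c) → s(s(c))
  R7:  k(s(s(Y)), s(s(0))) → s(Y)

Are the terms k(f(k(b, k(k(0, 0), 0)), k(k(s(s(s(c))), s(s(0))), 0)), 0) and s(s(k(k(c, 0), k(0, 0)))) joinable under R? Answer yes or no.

Reduce t₁ = k(f(k(b, k(k(0, 0), 0)), k(k(s(s(s(c))), s(s(0))), 0)), 0):
1. k(f(k(b, k(k(0, 0), 0)), k(k(s(s(s(c))), s(s(0))), 0)), 0)  →  f(k(b, k(k(0, 0), 0)), k(k(s(s(s(c))), s(s(0))), 0))   [R2 at ε]
2. f(k(b, k(k(0, 0), 0)), k(k(s(s(s(c))), s(s(0))), 0))  →  f(k(b, k(0, 0)), k(k(s(s(s(c))), s(s(0))), 0))   [R2 at 1.2]
3. f(k(b, k(0, 0)), k(k(s(s(s(c))), s(s(0))), 0))  →  f(k(b, 0), k(k(s(s(s(c))), s(s(0))), 0))   [R2 at 1.2]
4. f(k(b, 0), k(k(s(s(s(c))), s(s(0))), 0))  →  f(b, k(k(s(s(s(c))), s(s(0))), 0))   [R2 at 1]
5. f(b, k(k(s(s(s(c))), s(s(0))), 0))  →  k(k(k(s(s(s(c))), s(s(0))), 0), 0)   [R5 at ε]
6. k(k(k(s(s(s(c))), s(s(0))), 0), 0)  →  k(k(s(s(s(c))), s(s(0))), 0)   [R2 at ε]
7. k(k(s(s(s(c))), s(s(0))), 0)  →  k(s(s(s(c))), s(s(0)))   [R2 at ε]
8. k(s(s(s(c))), s(s(0)))  →  s(s(c))   [R7 at ε]

Reduce t₂ = s(s(k(k(c, 0), k(0, 0)))):
1. s(s(k(k(c, 0), k(0, 0))))  →  s(s(k(c, k(0, 0))))   [R2 at 1.1.1]
2. s(s(k(c, k(0, 0))))  →  s(s(k(c, 0)))   [R2 at 1.1.2]
3. s(s(k(c, 0)))  →  s(s(c))   [R2 at 1.1]

yes — NF(t₁) = s(s(c)), NF(t₂) = s(s(c))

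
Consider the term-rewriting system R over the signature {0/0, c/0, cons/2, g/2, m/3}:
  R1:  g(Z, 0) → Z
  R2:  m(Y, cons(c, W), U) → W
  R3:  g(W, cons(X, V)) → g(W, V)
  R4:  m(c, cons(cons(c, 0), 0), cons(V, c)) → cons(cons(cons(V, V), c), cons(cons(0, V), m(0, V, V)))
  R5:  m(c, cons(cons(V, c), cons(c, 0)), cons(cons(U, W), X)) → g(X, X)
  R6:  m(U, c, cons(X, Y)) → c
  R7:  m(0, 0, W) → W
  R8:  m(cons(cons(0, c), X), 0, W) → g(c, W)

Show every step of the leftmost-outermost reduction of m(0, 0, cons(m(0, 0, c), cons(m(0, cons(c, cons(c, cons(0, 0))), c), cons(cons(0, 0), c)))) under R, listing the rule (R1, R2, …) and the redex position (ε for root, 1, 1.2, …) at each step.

cons(c, cons(cons(c, cons(0, 0)), cons(cons(0, 0), c)))

1. m(0, 0, cons(m(0, 0, c), cons(m(0, cons(c, cons(c, cons(0, 0))), c), cons(cons(0, 0), c))))  →  cons(m(0, 0, c), cons(m(0, cons(c, cons(c, cons(0, 0))), c), cons(cons(0, 0), c)))   [R7 at ε]
2. cons(m(0, 0, c), cons(m(0, cons(c, cons(c, cons(0, 0))), c), cons(cons(0, 0), c)))  →  cons(c, cons(m(0, cons(c, cons(c, cons(0, 0))), c), cons(cons(0, 0), c)))   [R7 at 1]
3. cons(c, cons(m(0, cons(c, cons(c, cons(0, 0))), c), cons(cons(0, 0), c)))  →  cons(c, cons(cons(c, cons(0, 0)), cons(cons(0, 0), c)))   [R2 at 2.1]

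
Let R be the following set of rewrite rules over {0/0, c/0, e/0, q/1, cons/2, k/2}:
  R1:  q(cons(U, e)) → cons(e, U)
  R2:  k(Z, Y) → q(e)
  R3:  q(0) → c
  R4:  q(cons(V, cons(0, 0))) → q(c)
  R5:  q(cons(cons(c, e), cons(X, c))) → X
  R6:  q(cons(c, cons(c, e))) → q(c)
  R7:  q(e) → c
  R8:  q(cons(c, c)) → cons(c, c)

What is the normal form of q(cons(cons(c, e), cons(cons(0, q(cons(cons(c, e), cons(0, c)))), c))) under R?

cons(0, 0)

1. q(cons(cons(c, e), cons(cons(0, q(cons(cons(c, e), cons(0, c)))), c)))  →  cons(0, q(cons(cons(c, e), cons(0, c))))   [R5 at ε]
2. cons(0, q(cons(cons(c, e), cons(0, c))))  →  cons(0, 0)   [R5 at 2]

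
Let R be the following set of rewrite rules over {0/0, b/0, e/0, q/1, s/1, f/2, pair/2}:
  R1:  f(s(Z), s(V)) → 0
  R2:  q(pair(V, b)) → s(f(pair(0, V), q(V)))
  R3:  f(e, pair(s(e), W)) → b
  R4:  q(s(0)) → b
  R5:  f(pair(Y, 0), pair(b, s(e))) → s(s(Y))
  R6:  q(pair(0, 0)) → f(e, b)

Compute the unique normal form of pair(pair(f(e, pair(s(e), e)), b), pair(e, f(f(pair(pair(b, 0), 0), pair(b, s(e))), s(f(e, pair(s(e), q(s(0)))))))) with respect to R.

1. pair(pair(f(e, pair(s(e), e)), b), pair(e, f(f(pair(pair(b, 0), 0), pair(b, s(e))), s(f(e, pair(s(e), q(s(0))))))))  →  pair(pair(b, b), pair(e, f(f(pair(pair(b, 0), 0), pair(b, s(e))), s(f(e, pair(s(e), q(s(0))))))))   [R3 at 1.1]
2. pair(pair(b, b), pair(e, f(f(pair(pair(b, 0), 0), pair(b, s(e))), s(f(e, pair(s(e), q(s(0))))))))  →  pair(pair(b, b), pair(e, f(s(s(pair(b, 0))), s(f(e, pair(s(e), q(s(0))))))))   [R5 at 2.2.1]
3. pair(pair(b, b), pair(e, f(s(s(pair(b, 0))), s(f(e, pair(s(e), q(s(0))))))))  →  pair(pair(b, b), pair(e, 0))   [R1 at 2.2]

pair(pair(b, b), pair(e, 0))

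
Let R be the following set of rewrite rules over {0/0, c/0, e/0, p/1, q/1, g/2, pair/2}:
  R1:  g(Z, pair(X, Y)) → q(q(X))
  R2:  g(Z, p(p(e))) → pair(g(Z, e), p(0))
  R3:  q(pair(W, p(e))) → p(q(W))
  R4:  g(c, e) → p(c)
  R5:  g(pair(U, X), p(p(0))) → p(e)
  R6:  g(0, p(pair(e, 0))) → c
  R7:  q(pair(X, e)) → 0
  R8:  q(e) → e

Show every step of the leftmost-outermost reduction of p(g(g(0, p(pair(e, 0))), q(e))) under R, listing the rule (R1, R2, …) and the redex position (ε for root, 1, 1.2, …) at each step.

p(p(c))

1. p(g(g(0, p(pair(e, 0))), q(e)))  →  p(g(c, q(e)))   [R6 at 1.1]
2. p(g(c, q(e)))  →  p(g(c, e))   [R8 at 1.2]
3. p(g(c, e))  →  p(p(c))   [R4 at 1]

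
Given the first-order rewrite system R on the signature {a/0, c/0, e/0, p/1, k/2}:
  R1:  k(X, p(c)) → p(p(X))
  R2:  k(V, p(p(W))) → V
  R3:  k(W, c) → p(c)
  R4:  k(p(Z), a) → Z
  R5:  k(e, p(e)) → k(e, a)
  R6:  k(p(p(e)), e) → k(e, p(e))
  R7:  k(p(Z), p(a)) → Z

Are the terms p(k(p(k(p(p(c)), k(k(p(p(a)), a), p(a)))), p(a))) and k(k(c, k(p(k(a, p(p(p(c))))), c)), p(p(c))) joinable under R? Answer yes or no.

Reduce t₁ = p(k(p(k(p(p(c)), k(k(p(p(a)), a), p(a)))), p(a))):
1. p(k(p(k(p(p(c)), k(k(p(p(a)), a), p(a)))), p(a)))  →  p(k(p(p(c)), k(k(p(p(a)), a), p(a))))   [R7 at 1]
2. p(k(p(p(c)), k(k(p(p(a)), a), p(a))))  →  p(k(p(p(c)), k(p(a), p(a))))   [R4 at 1.2.1]
3. p(k(p(p(c)), k(p(a), p(a))))  →  p(k(p(p(c)), a))   [R7 at 1.2]
4. p(k(p(p(c)), a))  →  p(p(c))   [R4 at 1]

Reduce t₂ = k(k(c, k(p(k(a, p(p(p(c))))), c)), p(p(c))):
1. k(k(c, k(p(k(a, p(p(p(c))))), c)), p(p(c)))  →  k(c, k(p(k(a, p(p(p(c))))), c))   [R2 at ε]
2. k(c, k(p(k(a, p(p(p(c))))), c))  →  k(c, p(c))   [R3 at 2]
3. k(c, p(c))  →  p(p(c))   [R1 at ε]

yes — NF(t₁) = p(p(c)), NF(t₂) = p(p(c))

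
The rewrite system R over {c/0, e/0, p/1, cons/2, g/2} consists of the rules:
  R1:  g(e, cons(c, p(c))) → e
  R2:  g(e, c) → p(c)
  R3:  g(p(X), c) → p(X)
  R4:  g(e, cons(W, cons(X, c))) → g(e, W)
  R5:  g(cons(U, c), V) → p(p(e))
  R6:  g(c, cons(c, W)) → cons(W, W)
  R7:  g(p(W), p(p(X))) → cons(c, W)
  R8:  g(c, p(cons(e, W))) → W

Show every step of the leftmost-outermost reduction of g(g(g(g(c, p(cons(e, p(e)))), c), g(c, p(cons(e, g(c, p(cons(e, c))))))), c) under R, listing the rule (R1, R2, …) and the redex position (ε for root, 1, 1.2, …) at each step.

1. g(g(g(g(c, p(cons(e, p(e)))), c), g(c, p(cons(e, g(c, p(cons(e, c))))))), c)  →  g(g(g(p(e), c), g(c, p(cons(e, g(c, p(cons(e, c))))))), c)   [R8 at 1.1.1]
2. g(g(g(p(e), c), g(c, p(cons(e, g(c, p(cons(e, c))))))), c)  →  g(g(p(e), g(c, p(cons(e, g(c, p(cons(e, c))))))), c)   [R3 at 1.1]
3. g(g(p(e), g(c, p(cons(e, g(c, p(cons(e, c))))))), c)  →  g(g(p(e), g(c, p(cons(e, c)))), c)   [R8 at 1.2]
4. g(g(p(e), g(c, p(cons(e, c)))), c)  →  g(g(p(e), c), c)   [R8 at 1.2]
5. g(g(p(e), c), c)  →  g(p(e), c)   [R3 at 1]
6. g(p(e), c)  →  p(e)   [R3 at ε]

p(e)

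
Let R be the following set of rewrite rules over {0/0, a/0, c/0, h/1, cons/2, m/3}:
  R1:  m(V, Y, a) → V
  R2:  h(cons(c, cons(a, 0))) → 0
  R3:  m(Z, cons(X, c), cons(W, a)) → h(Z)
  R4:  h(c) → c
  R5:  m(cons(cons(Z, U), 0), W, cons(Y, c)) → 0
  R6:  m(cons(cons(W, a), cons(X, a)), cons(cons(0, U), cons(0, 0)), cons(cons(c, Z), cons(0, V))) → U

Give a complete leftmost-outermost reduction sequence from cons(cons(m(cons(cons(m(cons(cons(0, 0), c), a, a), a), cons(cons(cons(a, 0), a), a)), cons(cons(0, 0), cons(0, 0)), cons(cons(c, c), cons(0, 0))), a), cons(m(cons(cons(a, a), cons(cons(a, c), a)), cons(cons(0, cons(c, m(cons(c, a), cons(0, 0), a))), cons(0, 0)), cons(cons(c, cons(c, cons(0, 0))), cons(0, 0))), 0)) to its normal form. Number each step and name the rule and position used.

1. cons(cons(m(cons(cons(m(cons(cons(0, 0), c), a, a), a), cons(cons(cons(a, 0), a), a)), cons(cons(0, 0), cons(0, 0)), cons(cons(c, c), cons(0, 0))), a), cons(m(cons(cons(a, a), cons(cons(a, c), a)), cons(cons(0, cons(c, m(cons(c, a), cons(0, 0), a))), cons(0, 0)), cons(cons(c, cons(c, cons(0, 0))), cons(0, 0))), 0))  →  cons(cons(0, a), cons(m(cons(cons(a, a), cons(cons(a, c), a)), cons(cons(0, cons(c, m(cons(c, a), cons(0, 0), a))), cons(0, 0)), cons(cons(c, cons(c, cons(0, 0))), cons(0, 0))), 0))   [R6 at 1.1]
2. cons(cons(0, a), cons(m(cons(cons(a, a), cons(cons(a, c), a)), cons(cons(0, cons(c, m(cons(c, a), cons(0, 0), a))), cons(0, 0)), cons(cons(c, cons(c, cons(0, 0))), cons(0, 0))), 0))  →  cons(cons(0, a), cons(cons(c, m(cons(c, a), cons(0, 0), a)), 0))   [R6 at 2.1]
3. cons(cons(0, a), cons(cons(c, m(cons(c, a), cons(0, 0), a)), 0))  →  cons(cons(0, a), cons(cons(c, cons(c, a)), 0))   [R1 at 2.1.2]

cons(cons(0, a), cons(cons(c, cons(c, a)), 0))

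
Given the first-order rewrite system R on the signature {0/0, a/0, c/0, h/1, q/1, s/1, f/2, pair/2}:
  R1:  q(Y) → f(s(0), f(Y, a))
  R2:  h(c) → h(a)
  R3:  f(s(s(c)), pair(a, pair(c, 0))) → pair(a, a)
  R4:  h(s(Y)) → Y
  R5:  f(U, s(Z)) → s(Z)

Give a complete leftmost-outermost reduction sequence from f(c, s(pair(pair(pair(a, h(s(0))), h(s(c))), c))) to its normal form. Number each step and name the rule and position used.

1. f(c, s(pair(pair(pair(a, h(s(0))), h(s(c))), c)))  →  s(pair(pair(pair(a, h(s(0))), h(s(c))), c))   [R5 at ε]
2. s(pair(pair(pair(a, h(s(0))), h(s(c))), c))  →  s(pair(pair(pair(a, 0), h(s(c))), c))   [R4 at 1.1.1.2]
3. s(pair(pair(pair(a, 0), h(s(c))), c))  →  s(pair(pair(pair(a, 0), c), c))   [R4 at 1.1.2]

s(pair(pair(pair(a, 0), c), c))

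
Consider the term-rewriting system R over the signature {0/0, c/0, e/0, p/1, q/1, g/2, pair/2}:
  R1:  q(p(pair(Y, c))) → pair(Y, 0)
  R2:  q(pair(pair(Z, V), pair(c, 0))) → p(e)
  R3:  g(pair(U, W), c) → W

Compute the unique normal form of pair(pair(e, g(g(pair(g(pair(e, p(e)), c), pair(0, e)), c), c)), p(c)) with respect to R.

1. pair(pair(e, g(g(pair(g(pair(e, p(e)), c), pair(0, e)), c), c)), p(c))  →  pair(pair(e, g(pair(0, e), c)), p(c))   [R3 at 1.2.1]
2. pair(pair(e, g(pair(0, e), c)), p(c))  →  pair(pair(e, e), p(c))   [R3 at 1.2]

pair(pair(e, e), p(c))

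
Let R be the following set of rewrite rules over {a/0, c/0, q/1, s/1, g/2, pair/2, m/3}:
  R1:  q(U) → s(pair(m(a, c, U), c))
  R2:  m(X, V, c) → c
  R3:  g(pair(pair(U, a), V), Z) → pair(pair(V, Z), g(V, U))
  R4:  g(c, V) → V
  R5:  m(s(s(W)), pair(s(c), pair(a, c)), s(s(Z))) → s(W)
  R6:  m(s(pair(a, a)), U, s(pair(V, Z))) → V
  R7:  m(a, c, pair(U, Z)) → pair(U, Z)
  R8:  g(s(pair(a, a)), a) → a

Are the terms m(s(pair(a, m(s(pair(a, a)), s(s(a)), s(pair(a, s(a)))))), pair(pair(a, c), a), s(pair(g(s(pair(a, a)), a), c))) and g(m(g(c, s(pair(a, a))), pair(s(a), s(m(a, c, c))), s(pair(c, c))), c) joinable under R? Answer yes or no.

Reduce t₁ = m(s(pair(a, m(s(pair(a, a)), s(s(a)), s(pair(a, s(a)))))), pair(pair(a, c), a), s(pair(g(s(pair(a, a)), a), c))):
1. m(s(pair(a, m(s(pair(a, a)), s(s(a)), s(pair(a, s(a)))))), pair(pair(a, c), a), s(pair(g(s(pair(a, a)), a), c)))  →  m(s(pair(a, a)), pair(pair(a, c), a), s(pair(g(s(pair(a, a)), a), c)))   [R6 at 1.1.2]
2. m(s(pair(a, a)), pair(pair(a, c), a), s(pair(g(s(pair(a, a)), a), c)))  →  g(s(pair(a, a)), a)   [R6 at ε]
3. g(s(pair(a, a)), a)  →  a   [R8 at ε]

Reduce t₂ = g(m(g(c, s(pair(a, a))), pair(s(a), s(m(a, c, c))), s(pair(c, c))), c):
1. g(m(g(c, s(pair(a, a))), pair(s(a), s(m(a, c, c))), s(pair(c, c))), c)  →  g(m(s(pair(a, a)), pair(s(a), s(m(a, c, c))), s(pair(c, c))), c)   [R4 at 1.1]
2. g(m(s(pair(a, a)), pair(s(a), s(m(a, c, c))), s(pair(c, c))), c)  →  g(c, c)   [R6 at 1]
3. g(c, c)  →  c   [R4 at ε]

no — NF(t₁) = a, NF(t₂) = c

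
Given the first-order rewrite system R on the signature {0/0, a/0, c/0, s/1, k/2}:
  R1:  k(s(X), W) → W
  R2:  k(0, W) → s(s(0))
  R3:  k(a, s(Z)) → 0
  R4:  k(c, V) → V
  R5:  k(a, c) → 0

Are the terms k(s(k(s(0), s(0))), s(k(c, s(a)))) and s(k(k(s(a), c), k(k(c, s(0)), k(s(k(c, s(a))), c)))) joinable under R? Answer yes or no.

Reduce t₁ = k(s(k(s(0), s(0))), s(k(c, s(a)))):
1. k(s(k(s(0), s(0))), s(k(c, s(a))))  →  s(k(c, s(a)))   [R1 at ε]
2. s(k(c, s(a)))  →  s(s(a))   [R4 at 1]

Reduce t₂ = s(k(k(s(a), c), k(k(c, s(0)), k(s(k(c, s(a))), c)))):
1. s(k(k(s(a), c), k(k(c, s(0)), k(s(k(c, s(a))), c))))  →  s(k(c, k(k(c, s(0)), k(s(k(c, s(a))), c))))   [R1 at 1.1]
2. s(k(c, k(k(c, s(0)), k(s(k(c, s(a))), c))))  →  s(k(k(c, s(0)), k(s(k(c, s(a))), c)))   [R4 at 1]
3. s(k(k(c, s(0)), k(s(k(c, s(a))), c)))  →  s(k(s(0), k(s(k(c, s(a))), c)))   [R4 at 1.1]
4. s(k(s(0), k(s(k(c, s(a))), c)))  →  s(k(s(k(c, s(a))), c))   [R1 at 1]
5. s(k(s(k(c, s(a))), c))  →  s(c)   [R1 at 1]

no — NF(t₁) = s(s(a)), NF(t₂) = s(c)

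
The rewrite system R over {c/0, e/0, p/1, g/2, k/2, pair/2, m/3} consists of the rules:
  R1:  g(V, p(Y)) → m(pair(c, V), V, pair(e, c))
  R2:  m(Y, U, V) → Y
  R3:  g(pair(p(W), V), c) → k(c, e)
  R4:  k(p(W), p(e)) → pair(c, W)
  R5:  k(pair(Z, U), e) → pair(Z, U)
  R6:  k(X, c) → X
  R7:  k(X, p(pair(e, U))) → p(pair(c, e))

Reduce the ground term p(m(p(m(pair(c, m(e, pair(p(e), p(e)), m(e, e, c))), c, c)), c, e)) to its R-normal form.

p(p(pair(c, e)))

1. p(m(p(m(pair(c, m(e, pair(p(e), p(e)), m(e, e, c))), c, c)), c, e))  →  p(p(m(pair(c, m(e, pair(p(e), p(e)), m(e, e, c))), c, c)))   [R2 at 1]
2. p(p(m(pair(c, m(e, pair(p(e), p(e)), m(e, e, c))), c, c)))  →  p(p(pair(c, m(e, pair(p(e), p(e)), m(e, e, c)))))   [R2 at 1.1]
3. p(p(pair(c, m(e, pair(p(e), p(e)), m(e, e, c)))))  →  p(p(pair(c, e)))   [R2 at 1.1.2]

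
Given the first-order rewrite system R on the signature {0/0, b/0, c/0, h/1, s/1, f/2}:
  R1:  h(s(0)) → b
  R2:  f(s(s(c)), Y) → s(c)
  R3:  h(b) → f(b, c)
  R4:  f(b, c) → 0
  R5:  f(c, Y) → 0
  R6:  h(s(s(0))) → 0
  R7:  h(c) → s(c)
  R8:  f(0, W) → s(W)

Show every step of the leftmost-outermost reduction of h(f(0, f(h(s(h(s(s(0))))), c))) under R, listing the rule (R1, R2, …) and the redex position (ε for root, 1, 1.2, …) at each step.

b

1. h(f(0, f(h(s(h(s(s(0))))), c)))  →  h(s(f(h(s(h(s(s(0))))), c)))   [R8 at 1]
2. h(s(f(h(s(h(s(s(0))))), c)))  →  h(s(f(h(s(0)), c)))   [R6 at 1.1.1.1.1]
3. h(s(f(h(s(0)), c)))  →  h(s(f(b, c)))   [R1 at 1.1.1]
4. h(s(f(b, c)))  →  h(s(0))   [R4 at 1.1]
5. h(s(0))  →  b   [R1 at ε]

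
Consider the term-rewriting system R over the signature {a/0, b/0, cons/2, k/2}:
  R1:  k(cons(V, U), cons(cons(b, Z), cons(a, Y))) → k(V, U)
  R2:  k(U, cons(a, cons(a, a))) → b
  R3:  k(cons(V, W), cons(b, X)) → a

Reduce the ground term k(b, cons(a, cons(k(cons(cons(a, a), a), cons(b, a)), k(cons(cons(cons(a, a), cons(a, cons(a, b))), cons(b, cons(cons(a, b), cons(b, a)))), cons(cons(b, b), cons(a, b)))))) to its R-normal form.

b

1. k(b, cons(a, cons(k(cons(cons(a, a), a), cons(b, a)), k(cons(cons(cons(a, a), cons(a, cons(a, b))), cons(b, cons(cons(a, b), cons(b, a)))), cons(cons(b, b), cons(a, b))))))  →  k(b, cons(a, cons(a, k(cons(cons(cons(a, a), cons(a, cons(a, b))), cons(b, cons(cons(a, b), cons(b, a)))), cons(cons(b, b), cons(a, b))))))   [R3 at 2.2.1]
2. k(b, cons(a, cons(a, k(cons(cons(cons(a, a), cons(a, cons(a, b))), cons(b, cons(cons(a, b), cons(b, a)))), cons(cons(b, b), cons(a, b))))))  →  k(b, cons(a, cons(a, k(cons(cons(a, a), cons(a, cons(a, b))), cons(b, cons(cons(a, b), cons(b, a)))))))   [R1 at 2.2.2]
3. k(b, cons(a, cons(a, k(cons(cons(a, a), cons(a, cons(a, b))), cons(b, cons(cons(a, b), cons(b, a)))))))  →  k(b, cons(a, cons(a, a)))   [R3 at 2.2.2]
4. k(b, cons(a, cons(a, a)))  →  b   [R2 at ε]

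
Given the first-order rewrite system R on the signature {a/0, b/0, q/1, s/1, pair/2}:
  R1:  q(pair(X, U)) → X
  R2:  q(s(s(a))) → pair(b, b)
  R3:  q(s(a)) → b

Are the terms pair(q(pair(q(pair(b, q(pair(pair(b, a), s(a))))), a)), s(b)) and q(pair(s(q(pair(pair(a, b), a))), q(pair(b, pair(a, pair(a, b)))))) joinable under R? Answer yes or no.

Reduce t₁ = pair(q(pair(q(pair(b, q(pair(pair(b, a), s(a))))), a)), s(b)):
1. pair(q(pair(q(pair(b, q(pair(pair(b, a), s(a))))), a)), s(b))  →  pair(q(pair(b, q(pair(pair(b, a), s(a))))), s(b))   [R1 at 1]
2. pair(q(pair(b, q(pair(pair(b, a), s(a))))), s(b))  →  pair(b, s(b))   [R1 at 1]

Reduce t₂ = q(pair(s(q(pair(pair(a, b), a))), q(pair(b, pair(a, pair(a, b)))))):
1. q(pair(s(q(pair(pair(a, b), a))), q(pair(b, pair(a, pair(a, b))))))  →  s(q(pair(pair(a, b), a)))   [R1 at ε]
2. s(q(pair(pair(a, b), a)))  →  s(pair(a, b))   [R1 at 1]

no — NF(t₁) = pair(b, s(b)), NF(t₂) = s(pair(a, b))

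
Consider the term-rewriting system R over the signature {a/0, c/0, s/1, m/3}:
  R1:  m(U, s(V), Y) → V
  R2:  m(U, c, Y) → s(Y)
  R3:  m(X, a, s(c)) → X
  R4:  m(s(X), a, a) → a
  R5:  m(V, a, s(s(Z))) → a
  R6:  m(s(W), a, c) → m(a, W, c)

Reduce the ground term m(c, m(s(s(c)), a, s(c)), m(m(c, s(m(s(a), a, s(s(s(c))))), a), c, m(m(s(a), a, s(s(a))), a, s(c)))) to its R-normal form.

s(c)

1. m(c, m(s(s(c)), a, s(c)), m(m(c, s(m(s(a), a, s(s(s(c))))), a), c, m(m(s(a), a, s(s(a))), a, s(c))))  →  m(c, s(s(c)), m(m(c, s(m(s(a), a, s(s(s(c))))), a), c, m(m(s(a), a, s(s(a))), a, s(c))))   [R3 at 2]
2. m(c, s(s(c)), m(m(c, s(m(s(a), a, s(s(s(c))))), a), c, m(m(s(a), a, s(s(a))), a, s(c))))  →  s(c)   [R1 at ε]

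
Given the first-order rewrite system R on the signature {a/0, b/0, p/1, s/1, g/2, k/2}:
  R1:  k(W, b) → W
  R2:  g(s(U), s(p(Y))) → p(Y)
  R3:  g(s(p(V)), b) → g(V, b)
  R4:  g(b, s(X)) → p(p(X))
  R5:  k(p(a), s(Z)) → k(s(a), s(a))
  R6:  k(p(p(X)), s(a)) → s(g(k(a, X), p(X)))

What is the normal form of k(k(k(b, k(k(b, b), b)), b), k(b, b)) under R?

b

1. k(k(k(b, k(k(b, b), b)), b), k(b, b))  →  k(k(b, k(k(b, b), b)), k(b, b))   [R1 at 1]
2. k(k(b, k(k(b, b), b)), k(b, b))  →  k(k(b, k(b, b)), k(b, b))   [R1 at 1.2]
3. k(k(b, k(b, b)), k(b, b))  →  k(k(b, b), k(b, b))   [R1 at 1.2]
4. k(k(b, b), k(b, b))  →  k(b, k(b, b))   [R1 at 1]
5. k(b, k(b, b))  →  k(b, b)   [R1 at 2]
6. k(b, b)  →  b   [R1 at ε]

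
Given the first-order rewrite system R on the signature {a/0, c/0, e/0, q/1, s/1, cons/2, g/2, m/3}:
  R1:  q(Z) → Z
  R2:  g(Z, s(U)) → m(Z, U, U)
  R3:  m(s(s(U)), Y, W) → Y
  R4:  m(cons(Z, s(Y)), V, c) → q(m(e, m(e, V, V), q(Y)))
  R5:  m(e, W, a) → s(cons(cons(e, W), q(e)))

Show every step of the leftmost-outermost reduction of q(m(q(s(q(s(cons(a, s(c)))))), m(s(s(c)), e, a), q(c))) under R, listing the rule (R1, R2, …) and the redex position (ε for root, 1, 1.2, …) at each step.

1. q(m(q(s(q(s(cons(a, s(c)))))), m(s(s(c)), e, a), q(c)))  →  m(q(s(q(s(cons(a, s(c)))))), m(s(s(c)), e, a), q(c))   [R1 at ε]
2. m(q(s(q(s(cons(a, s(c)))))), m(s(s(c)), e, a), q(c))  →  m(s(q(s(cons(a, s(c))))), m(s(s(c)), e, a), q(c))   [R1 at 1]
3. m(s(q(s(cons(a, s(c))))), m(s(s(c)), e, a), q(c))  →  m(s(s(cons(a, s(c)))), m(s(s(c)), e, a), q(c))   [R1 at 1.1]
4. m(s(s(cons(a, s(c)))), m(s(s(c)), e, a), q(c))  →  m(s(s(c)), e, a)   [R3 at ε]
5. m(s(s(c)), e, a)  →  e   [R3 at ε]

e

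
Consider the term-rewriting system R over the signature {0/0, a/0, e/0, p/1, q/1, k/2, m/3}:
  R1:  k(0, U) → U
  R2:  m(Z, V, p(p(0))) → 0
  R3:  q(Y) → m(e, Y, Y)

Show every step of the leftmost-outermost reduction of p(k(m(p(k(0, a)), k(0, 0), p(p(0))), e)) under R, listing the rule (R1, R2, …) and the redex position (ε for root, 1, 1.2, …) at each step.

1. p(k(m(p(k(0, a)), k(0, 0), p(p(0))), e))  →  p(k(0, e))   [R2 at 1.1]
2. p(k(0, e))  →  p(e)   [R1 at 1]

p(e)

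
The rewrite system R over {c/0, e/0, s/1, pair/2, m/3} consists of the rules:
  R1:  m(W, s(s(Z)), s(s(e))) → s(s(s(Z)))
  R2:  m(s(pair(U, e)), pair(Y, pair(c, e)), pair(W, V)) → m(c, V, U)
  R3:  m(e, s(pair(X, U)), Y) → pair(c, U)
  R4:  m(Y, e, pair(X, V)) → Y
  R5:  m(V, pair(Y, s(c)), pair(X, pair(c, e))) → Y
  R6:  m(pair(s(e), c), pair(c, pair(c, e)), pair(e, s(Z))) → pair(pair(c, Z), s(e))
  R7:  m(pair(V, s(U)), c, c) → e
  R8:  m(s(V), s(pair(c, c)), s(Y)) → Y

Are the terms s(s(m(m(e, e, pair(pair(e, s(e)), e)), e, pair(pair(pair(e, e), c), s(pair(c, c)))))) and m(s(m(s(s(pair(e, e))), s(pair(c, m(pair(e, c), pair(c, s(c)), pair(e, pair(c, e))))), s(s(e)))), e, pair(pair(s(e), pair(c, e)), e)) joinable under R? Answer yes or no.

Reduce t₁ = s(s(m(m(e, e, pair(pair(e, s(e)), e)), e, pair(pair(pair(e, e), c), s(pair(c, c)))))):
1. s(s(m(m(e, e, pair(pair(e, s(e)), e)), e, pair(pair(pair(e, e), c), s(pair(c, c))))))  →  s(s(m(e, e, pair(pair(e, s(e)), e))))   [R4 at 1.1]
2. s(s(m(e, e, pair(pair(e, s(e)), e))))  →  s(s(e))   [R4 at 1.1]

Reduce t₂ = m(s(m(s(s(pair(e, e))), s(pair(c, m(pair(e, c), pair(c, s(c)), pair(e, pair(c, e))))), s(s(e)))), e, pair(pair(s(e), pair(c, e)), e)):
1. m(s(m(s(s(pair(e, e))), s(pair(c, m(pair(e, c), pair(c, s(c)), pair(e, pair(c, e))))), s(s(e)))), e, pair(pair(s(e), pair(c, e)), e))  →  s(m(s(s(pair(e, e))), s(pair(c, m(pair(e, c), pair(c, s(c)), pair(e, pair(c, e))))), s(s(e))))   [R4 at ε]
2. s(m(s(s(pair(e, e))), s(pair(c, m(pair(e, c), pair(c, s(c)), pair(e, pair(c, e))))), s(s(e))))  →  s(m(s(s(pair(e, e))), s(pair(c, c)), s(s(e))))   [R5 at 1.2.1.2]
3. s(m(s(s(pair(e, e))), s(pair(c, c)), s(s(e))))  →  s(s(e))   [R8 at 1]

yes — NF(t₁) = s(s(e)), NF(t₂) = s(s(e))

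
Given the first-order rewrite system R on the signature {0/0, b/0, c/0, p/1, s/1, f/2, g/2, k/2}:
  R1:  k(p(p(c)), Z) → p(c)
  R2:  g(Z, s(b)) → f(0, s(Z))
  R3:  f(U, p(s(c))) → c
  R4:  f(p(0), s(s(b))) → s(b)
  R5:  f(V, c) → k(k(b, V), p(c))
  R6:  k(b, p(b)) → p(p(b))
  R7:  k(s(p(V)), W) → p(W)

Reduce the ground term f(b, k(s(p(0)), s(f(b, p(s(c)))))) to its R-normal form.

1. f(b, k(s(p(0)), s(f(b, p(s(c))))))  →  f(b, p(s(f(b, p(s(c))))))   [R7 at 2]
2. f(b, p(s(f(b, p(s(c))))))  →  f(b, p(s(c)))   [R3 at 2.1.1]
3. f(b, p(s(c)))  →  c   [R3 at ε]

c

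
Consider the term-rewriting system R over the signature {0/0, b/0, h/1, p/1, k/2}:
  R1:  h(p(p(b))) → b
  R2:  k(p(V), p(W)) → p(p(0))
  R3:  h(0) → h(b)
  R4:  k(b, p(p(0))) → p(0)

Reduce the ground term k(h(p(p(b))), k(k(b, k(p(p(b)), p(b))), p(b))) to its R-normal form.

1. k(h(p(p(b))), k(k(b, k(p(p(b)), p(b))), p(b)))  →  k(b, k(k(b, k(p(p(b)), p(b))), p(b)))   [R1 at 1]
2. k(b, k(k(b, k(p(p(b)), p(b))), p(b)))  →  k(b, k(k(b, p(p(0))), p(b)))   [R2 at 2.1.2]
3. k(b, k(k(b, p(p(0))), p(b)))  →  k(b, k(p(0), p(b)))   [R4 at 2.1]
4. k(b, k(p(0), p(b)))  →  k(b, p(p(0)))   [R2 at 2]
5. k(b, p(p(0)))  →  p(0)   [R4 at ε]

p(0)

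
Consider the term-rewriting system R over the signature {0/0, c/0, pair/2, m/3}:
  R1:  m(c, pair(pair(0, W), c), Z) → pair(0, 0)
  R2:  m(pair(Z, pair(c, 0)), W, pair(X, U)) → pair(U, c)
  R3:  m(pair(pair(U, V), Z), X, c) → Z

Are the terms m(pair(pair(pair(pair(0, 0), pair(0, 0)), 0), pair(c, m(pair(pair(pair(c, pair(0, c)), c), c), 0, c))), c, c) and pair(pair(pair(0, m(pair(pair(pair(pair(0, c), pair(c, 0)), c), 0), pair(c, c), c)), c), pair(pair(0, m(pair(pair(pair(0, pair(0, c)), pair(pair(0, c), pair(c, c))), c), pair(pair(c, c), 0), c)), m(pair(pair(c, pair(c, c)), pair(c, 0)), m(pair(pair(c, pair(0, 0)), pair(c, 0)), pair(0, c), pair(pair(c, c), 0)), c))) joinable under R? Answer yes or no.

no — NF(t₁) = pair(c, c), NF(t₂) = pair(pair(pair(0, 0), c), pair(pair(0, c), pair(c, 0)))

Reduce t₁ = m(pair(pair(pair(pair(0, 0), pair(0, 0)), 0), pair(c, m(pair(pair(pair(c, pair(0, c)), c), c), 0, c))), c, c):
1. m(pair(pair(pair(pair(0, 0), pair(0, 0)), 0), pair(c, m(pair(pair(pair(c, pair(0, c)), c), c), 0, c))), c, c)  →  pair(c, m(pair(pair(pair(c, pair(0, c)), c), c), 0, c))   [R3 at ε]
2. pair(c, m(pair(pair(pair(c, pair(0, c)), c), c), 0, c))  →  pair(c, c)   [R3 at 2]

Reduce t₂ = pair(pair(pair(0, m(pair(pair(pair(pair(0, c), pair(c, 0)), c), 0), pair(c, c), c)), c), pair(pair(0, m(pair(pair(pair(0, pair(0, c)), pair(pair(0, c), pair(c, c))), c), pair(pair(c, c), 0), c)), m(pair(pair(c, pair(c, c)), pair(c, 0)), m(pair(pair(c, pair(0, 0)), pair(c, 0)), pair(0, c), pair(pair(c, c), 0)), c))):
1. pair(pair(pair(0, m(pair(pair(pair(pair(0, c), pair(c, 0)), c), 0), pair(c, c), c)), c), pair(pair(0, m(pair(pair(pair(0, pair(0, c)), pair(pair(0, c), pair(c, c))), c), pair(pair(c, c), 0), c)), m(pair(pair(c, pair(c, c)), pair(c, 0)), m(pair(pair(c, pair(0, 0)), pair(c, 0)), pair(0, c), pair(pair(c, c), 0)), c)))  →  pair(pair(pair(0, 0), c), pair(pair(0, m(pair(pair(pair(0, pair(0, c)), pair(pair(0, c), pair(c, c))), c), pair(pair(c, c), 0), c)), m(pair(pair(c, pair(c, c)), pair(c, 0)), m(pair(pair(c, pair(0, 0)), pair(c, 0)), pair(0, c), pair(pair(c, c), 0)), c)))   [R3 at 1.1.2]
2. pair(pair(pair(0, 0), c), pair(pair(0, m(pair(pair(pair(0, pair(0, c)), pair(pair(0, c), pair(c, c))), c), pair(pair(c, c), 0), c)), m(pair(pair(c, pair(c, c)), pair(c, 0)), m(pair(pair(c, pair(0, 0)), pair(c, 0)), pair(0, c), pair(pair(c, c), 0)), c)))  →  pair(pair(pair(0, 0), c), pair(pair(0, c), m(pair(pair(c, pair(c, c)), pair(c, 0)), m(pair(pair(c, pair(0, 0)), pair(c, 0)), pair(0, c), pair(pair(c, c), 0)), c)))   [R3 at 2.1.2]
3. pair(pair(pair(0, 0), c), pair(pair(0, c), m(pair(pair(c, pair(c, c)), pair(c, 0)), m(pair(pair(c, pair(0, 0)), pair(c, 0)), pair(0, c), pair(pair(c, c), 0)), c)))  →  pair(pair(pair(0, 0), c), pair(pair(0, c), pair(c, 0)))   [R3 at 2.2]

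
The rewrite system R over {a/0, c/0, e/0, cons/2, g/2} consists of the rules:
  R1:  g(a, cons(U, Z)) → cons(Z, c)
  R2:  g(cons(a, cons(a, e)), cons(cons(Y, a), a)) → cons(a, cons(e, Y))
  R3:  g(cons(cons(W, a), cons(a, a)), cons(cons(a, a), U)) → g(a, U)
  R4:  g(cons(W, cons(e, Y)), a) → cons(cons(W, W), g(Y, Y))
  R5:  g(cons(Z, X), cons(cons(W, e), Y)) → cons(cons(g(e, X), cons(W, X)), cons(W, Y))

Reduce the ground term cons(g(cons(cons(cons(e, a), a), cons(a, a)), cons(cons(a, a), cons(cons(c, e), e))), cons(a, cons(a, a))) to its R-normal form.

cons(cons(e, c), cons(a, cons(a, a)))

1. cons(g(cons(cons(cons(e, a), a), cons(a, a)), cons(cons(a, a), cons(cons(c, e), e))), cons(a, cons(a, a)))  →  cons(g(a, cons(cons(c, e), e)), cons(a, cons(a, a)))   [R3 at 1]
2. cons(g(a, cons(cons(c, e), e)), cons(a, cons(a, a)))  →  cons(cons(e, c), cons(a, cons(a, a)))   [R1 at 1]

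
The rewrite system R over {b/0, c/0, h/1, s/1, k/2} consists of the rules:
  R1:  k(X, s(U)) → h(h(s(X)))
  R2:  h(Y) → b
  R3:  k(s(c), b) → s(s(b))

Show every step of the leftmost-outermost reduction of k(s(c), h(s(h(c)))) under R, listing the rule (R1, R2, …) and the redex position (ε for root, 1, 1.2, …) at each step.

1. k(s(c), h(s(h(c))))  →  k(s(c), b)   [R2 at 2]
2. k(s(c), b)  →  s(s(b))   [R3 at ε]

s(s(b))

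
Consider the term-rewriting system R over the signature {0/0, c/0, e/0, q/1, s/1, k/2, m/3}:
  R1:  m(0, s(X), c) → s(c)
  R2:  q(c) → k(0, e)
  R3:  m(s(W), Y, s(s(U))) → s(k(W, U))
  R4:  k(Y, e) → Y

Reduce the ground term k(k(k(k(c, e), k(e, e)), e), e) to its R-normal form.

1. k(k(k(k(c, e), k(e, e)), e), e)  →  k(k(k(c, e), k(e, e)), e)   [R4 at ε]
2. k(k(k(c, e), k(e, e)), e)  →  k(k(c, e), k(e, e))   [R4 at ε]
3. k(k(c, e), k(e, e))  →  k(c, k(e, e))   [R4 at 1]
4. k(c, k(e, e))  →  k(c, e)   [R4 at 2]
5. k(c, e)  →  c   [R4 at ε]

c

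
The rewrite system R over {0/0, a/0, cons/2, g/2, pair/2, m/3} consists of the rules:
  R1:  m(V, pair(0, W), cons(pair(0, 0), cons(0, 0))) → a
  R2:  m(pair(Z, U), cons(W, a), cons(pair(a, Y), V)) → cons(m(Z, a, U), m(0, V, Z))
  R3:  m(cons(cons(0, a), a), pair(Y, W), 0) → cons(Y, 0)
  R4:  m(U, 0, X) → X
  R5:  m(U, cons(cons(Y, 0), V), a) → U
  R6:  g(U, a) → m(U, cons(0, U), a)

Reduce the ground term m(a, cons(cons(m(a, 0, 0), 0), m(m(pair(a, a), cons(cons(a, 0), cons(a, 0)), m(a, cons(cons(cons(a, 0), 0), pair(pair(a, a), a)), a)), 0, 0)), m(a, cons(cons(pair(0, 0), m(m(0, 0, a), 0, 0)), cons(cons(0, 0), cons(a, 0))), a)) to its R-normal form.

1. m(a, cons(cons(m(a, 0, 0), 0), m(m(pair(a, a), cons(cons(a, 0), cons(a, 0)), m(a, cons(cons(cons(a, 0), 0), pair(pair(a, a), a)), a)), 0, 0)), m(a, cons(cons(pair(0, 0), m(m(0, 0, a), 0, 0)), cons(cons(0, 0), cons(a, 0))), a))  →  m(a, cons(cons(0, 0), m(m(pair(a, a), cons(cons(a, 0), cons(a, 0)), m(a, cons(cons(cons(a, 0), 0), pair(pair(a, a), a)), a)), 0, 0)), m(a, cons(cons(pair(0, 0), m(m(0, 0, a), 0, 0)), cons(cons(0, 0), cons(a, 0))), a))   [R4 at 2.1.1]
2. m(a, cons(cons(0, 0), m(m(pair(a, a), cons(cons(a, 0), cons(a, 0)), m(a, cons(cons(cons(a, 0), 0), pair(pair(a, a), a)), a)), 0, 0)), m(a, cons(cons(pair(0, 0), m(m(0, 0, a), 0, 0)), cons(cons(0, 0), cons(a, 0))), a))  →  m(a, cons(cons(0, 0), 0), m(a, cons(cons(pair(0, 0), m(m(0, 0, a), 0, 0)), cons(cons(0, 0), cons(a, 0))), a))   [R4 at 2.2]
3. m(a, cons(cons(0, 0), 0), m(a, cons(cons(pair(0, 0), m(m(0, 0, a), 0, 0)), cons(cons(0, 0), cons(a, 0))), a))  →  m(a, cons(cons(0, 0), 0), m(a, cons(cons(pair(0, 0), 0), cons(cons(0, 0), cons(a, 0))), a))   [R4 at 3.2.1.2]
4. m(a, cons(cons(0, 0), 0), m(a, cons(cons(pair(0, 0), 0), cons(cons(0, 0), cons(a, 0))), a))  →  m(a, cons(cons(0, 0), 0), a)   [R5 at 3]
5. m(a, cons(cons(0, 0), 0), a)  →  a   [R5 at ε]

a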